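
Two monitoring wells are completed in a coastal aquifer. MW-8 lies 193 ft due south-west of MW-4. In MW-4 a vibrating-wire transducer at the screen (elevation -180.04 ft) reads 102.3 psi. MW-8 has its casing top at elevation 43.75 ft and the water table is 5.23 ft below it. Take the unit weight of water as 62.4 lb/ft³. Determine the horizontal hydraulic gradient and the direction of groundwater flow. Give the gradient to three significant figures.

Pressure head at MW-4: ψ = 144·P/γ = 144 × 102.3 / 62.4 = 236.08 ft.
Total head at MW-4: h = z + ψ = -180.04 + 236.08 = 56.04 ft.
Total head at MW-8: h = 43.75 − 5.23 = 38.52 ft.
Head difference: h(MW-4) − h(MW-8) = 56.04 − 38.52 = 17.52 ft.
Hydraulic gradient: i = |Δh| / L = 17.52 / 193 = 0.0908.
Flow is from higher to lower head: from MW-4 toward MW-8, i.e. toward the south-west.

i ≈ 0.0908; groundwater flows toward the south-west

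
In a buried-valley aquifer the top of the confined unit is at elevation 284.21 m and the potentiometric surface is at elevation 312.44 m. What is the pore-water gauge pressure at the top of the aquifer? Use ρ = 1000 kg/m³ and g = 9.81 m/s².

P ≈ 277 kPa

Pressure head at the aquifer top: ψ = h − z = 312.44 − 284.21 = 28.23 m.
P = ρgψ = 1000 × 9.81 × 28.23 = 276936 Pa ≈ 277 kPa.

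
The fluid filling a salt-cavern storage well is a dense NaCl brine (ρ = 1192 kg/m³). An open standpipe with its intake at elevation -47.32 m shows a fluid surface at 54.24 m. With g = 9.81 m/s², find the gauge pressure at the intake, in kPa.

Pressure head ψ = h − z = 54.24 − (-47.32) = 101.56 m.
P = ρgψ = 1192 × 9.81 × 101.56 = 1187594 Pa ≈ 1190 kPa.

P ≈ 1190 kPa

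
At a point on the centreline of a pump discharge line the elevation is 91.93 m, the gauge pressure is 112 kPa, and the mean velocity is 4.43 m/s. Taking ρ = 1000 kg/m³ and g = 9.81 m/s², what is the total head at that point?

Pressure head ψ = P/(ρg) = 112×1000 / (1000 × 9.81) = 11.42 m.
Velocity head = v²/(2g) = 4.43² / (2 × 9.81) = 1.000 m.
h = z + ψ + v²/(2g) = 91.93 + 11.42 + 1.000 = 104.35 m.

h ≈ 104.35 m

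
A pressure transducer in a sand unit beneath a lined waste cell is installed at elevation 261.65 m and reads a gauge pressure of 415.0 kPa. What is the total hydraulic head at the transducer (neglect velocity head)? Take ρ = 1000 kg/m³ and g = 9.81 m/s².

ψ = P/(ρg) = 415.0×1000 / (1000 × 9.81) = 42.30 m.
h = z + ψ = 261.65 + 42.30 = 303.95 m.

h ≈ 303.95 m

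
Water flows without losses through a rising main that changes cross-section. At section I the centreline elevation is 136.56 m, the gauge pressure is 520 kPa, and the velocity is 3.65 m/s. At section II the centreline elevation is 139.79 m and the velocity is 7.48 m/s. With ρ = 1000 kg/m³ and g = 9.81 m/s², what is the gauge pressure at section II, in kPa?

Pressure head at I: ψ₁ = P₁/(ρg) = 520×1000 / (1000 × 9.81) = 53.01 m.
Velocity heads: v₁²/2g = 3.65²/19.62 = 0.679 m; v₂²/2g = 7.48²/19.62 = 2.852 m.
Total head H = z₁ + ψ₁ + v₁²/2g = 136.56 + 53.01 + 0.679 = 190.25 m.
ψ₂ = H − z₂ − v₂²/2g = 190.25 − 139.79 − 2.852 = 47.61 m.
P₂ = ρgψ₂ = 1000 × 9.81 × 47.61 ≈ 467 kPa.

P₂ ≈ 467 kPa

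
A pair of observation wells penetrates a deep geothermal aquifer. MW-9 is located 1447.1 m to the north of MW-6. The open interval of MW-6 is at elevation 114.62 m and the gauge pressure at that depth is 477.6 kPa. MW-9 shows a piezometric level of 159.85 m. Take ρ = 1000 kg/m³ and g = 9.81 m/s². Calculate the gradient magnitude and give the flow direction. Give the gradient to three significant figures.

Pressure head at MW-6: ψ = P/(ρg) = 477.6×1000 / (1000 × 9.81) = 48.69 m.
Total head at MW-6: h = z + ψ = 114.62 + 48.69 = 163.31 m.
Total head at MW-9: h = 159.85 m (water level in the piezometer is the total head).
Head difference: h(MW-6) − h(MW-9) = 163.31 − 159.85 = 3.46 m.
Hydraulic gradient: i = |Δh| / L = 3.46 / 1447.1 = 0.00239.
Flow is from higher to lower head: from MW-6 toward MW-9, i.e. toward the north.

i ≈ 0.00239; groundwater flows toward the north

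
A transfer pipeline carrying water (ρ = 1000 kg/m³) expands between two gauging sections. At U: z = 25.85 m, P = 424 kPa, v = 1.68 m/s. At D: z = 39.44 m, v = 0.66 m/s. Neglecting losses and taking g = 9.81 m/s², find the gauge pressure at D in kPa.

Pressure head at U: ψ₁ = P₁/(ρg) = 424×1000 / (1000 × 9.81) = 43.22 m.
Velocity heads: v₁²/2g = 1.68²/19.62 = 0.144 m; v₂²/2g = 0.66²/19.62 = 0.022 m.
Total head H = z₁ + ψ₁ + v₁²/2g = 25.85 + 43.22 + 0.144 = 69.21 m.
ψ₂ = H − z₂ − v₂²/2g = 69.21 − 39.44 − 0.022 = 29.75 m.
P₂ = ρgψ₂ = 1000 × 9.81 × 29.75 ≈ 292 kPa.

P₂ ≈ 292 kPa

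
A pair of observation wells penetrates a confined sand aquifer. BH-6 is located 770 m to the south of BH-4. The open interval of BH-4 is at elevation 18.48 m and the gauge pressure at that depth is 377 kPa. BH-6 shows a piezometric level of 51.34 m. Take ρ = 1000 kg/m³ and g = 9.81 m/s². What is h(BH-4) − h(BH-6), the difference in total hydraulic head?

Pressure head at BH-4: ψ = P/(ρg) = 377×1000 / (1000 × 9.81) = 38.43 m.
Total head at BH-4: h = z + ψ = 18.48 + 38.43 = 56.91 m.
Total head at BH-6: h = 51.34 m (water level in the piezometer is the total head).
Head difference: h(BH-4) − h(BH-6) = 56.91 − 51.34 = 5.57 m.

Δh ≈ 5.57 m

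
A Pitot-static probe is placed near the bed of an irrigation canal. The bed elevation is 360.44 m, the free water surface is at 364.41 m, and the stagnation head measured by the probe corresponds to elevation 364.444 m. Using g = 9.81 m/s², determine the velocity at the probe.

Near the bed, under hydrostatic conditions, the piezometric head (z + ψ) equals the free-surface elevation, 364.41 m.
Velocity head = total − piezometric = 364.444 − 364.41 = 0.034 m.
v = √(2g·h_v) = √(2 × 9.81 × 0.034) = 0.817 m/s.

v ≈ 0.817 m/s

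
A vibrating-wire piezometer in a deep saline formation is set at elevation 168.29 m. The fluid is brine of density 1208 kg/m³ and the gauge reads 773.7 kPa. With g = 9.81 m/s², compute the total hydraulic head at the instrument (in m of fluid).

ψ = P/(ρg) = 773.7×1000 / (1208 × 9.81) = 65.29 m.
h = z + ψ = 168.29 + 65.29 = 233.58 m.

h ≈ 233.58 m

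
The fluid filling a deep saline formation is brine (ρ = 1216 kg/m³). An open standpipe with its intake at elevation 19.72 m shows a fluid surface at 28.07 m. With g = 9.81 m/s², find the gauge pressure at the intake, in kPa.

P ≈ 99.6 kPa

Pressure head ψ = h − z = 28.07 − 19.72 = 8.35 m.
P = ρgψ = 1216 × 9.81 × 8.35 = 99607 Pa ≈ 99.6 kPa.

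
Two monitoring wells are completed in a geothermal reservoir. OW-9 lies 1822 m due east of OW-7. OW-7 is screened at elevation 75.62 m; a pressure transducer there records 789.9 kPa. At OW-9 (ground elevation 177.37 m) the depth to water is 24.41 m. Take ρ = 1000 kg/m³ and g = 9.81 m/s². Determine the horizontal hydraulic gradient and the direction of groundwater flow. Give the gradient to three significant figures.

i ≈ 0.00175; groundwater flows toward the east

Pressure head at OW-7: ψ = P/(ρg) = 789.9×1000 / (1000 × 9.81) = 80.52 m.
Total head at OW-7: h = z + ψ = 75.62 + 80.52 = 156.14 m.
Total head at OW-9: h = 177.37 − 24.41 = 152.96 m.
Head difference: h(OW-7) − h(OW-9) = 156.14 − 152.96 = 3.18 m.
Hydraulic gradient: i = |Δh| / L = 3.18 / 1822 = 0.00175.
Flow is from higher to lower head: from OW-7 toward OW-9, i.e. toward the east.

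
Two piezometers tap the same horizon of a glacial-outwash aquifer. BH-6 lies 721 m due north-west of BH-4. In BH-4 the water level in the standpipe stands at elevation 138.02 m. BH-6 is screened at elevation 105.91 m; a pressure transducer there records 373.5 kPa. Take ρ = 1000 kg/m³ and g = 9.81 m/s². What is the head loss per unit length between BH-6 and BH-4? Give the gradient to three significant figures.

i ≈ 0.00827 m/m

Total head at BH-4: h = 138.02 m (water level in the piezometer is the total head).
Pressure head at BH-6: ψ = P/(ρg) = 373.5×1000 / (1000 × 9.81) = 38.07 m.
Total head at BH-6: h = z + ψ = 105.91 + 38.07 = 143.98 m.
Head difference: h(BH-4) − h(BH-6) = 138.02 − 143.98 = -5.96 m.
Hydraulic gradient: i = |Δh| / L = 5.96 / 721 = 0.00827.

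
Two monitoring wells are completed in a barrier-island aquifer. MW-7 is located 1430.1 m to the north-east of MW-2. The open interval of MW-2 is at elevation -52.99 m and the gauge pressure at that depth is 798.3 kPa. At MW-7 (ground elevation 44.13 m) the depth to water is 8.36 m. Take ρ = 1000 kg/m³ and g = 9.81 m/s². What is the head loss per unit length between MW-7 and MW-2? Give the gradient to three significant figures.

Pressure head at MW-2: ψ = P/(ρg) = 798.3×1000 / (1000 × 9.81) = 81.38 m.
Total head at MW-2: h = z + ψ = -52.99 + 81.38 = 28.39 m.
Total head at MW-7: h = 44.13 − 8.36 = 35.77 m.
Head difference: h(MW-2) − h(MW-7) = 28.39 − 35.77 = -7.38 m.
Hydraulic gradient: i = |Δh| / L = 7.38 / 1430.1 = 0.00516.

i ≈ 0.00516 m/m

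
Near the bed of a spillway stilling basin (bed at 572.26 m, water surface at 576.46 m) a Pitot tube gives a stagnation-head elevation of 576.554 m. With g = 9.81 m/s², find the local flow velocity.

Near the bed, under hydrostatic conditions, the piezometric head (z + ψ) equals the free-surface elevation, 576.46 m.
Velocity head = total − piezometric = 576.554 − 576.46 = 0.094 m.
v = √(2g·h_v) = √(2 × 9.81 × 0.094) = 1.36 m/s.

v ≈ 1.36 m/s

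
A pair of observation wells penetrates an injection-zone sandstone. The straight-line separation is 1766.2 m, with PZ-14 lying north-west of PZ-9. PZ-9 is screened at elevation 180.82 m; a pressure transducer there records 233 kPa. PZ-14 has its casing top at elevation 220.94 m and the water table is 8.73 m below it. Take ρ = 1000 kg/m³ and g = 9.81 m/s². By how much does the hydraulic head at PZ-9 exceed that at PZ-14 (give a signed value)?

Pressure head at PZ-9: ψ = P/(ρg) = 233×1000 / (1000 × 9.81) = 23.75 m.
Total head at PZ-9: h = z + ψ = 180.82 + 23.75 = 204.57 m.
Total head at PZ-14: h = 220.94 − 8.73 = 212.21 m.
Head difference: h(PZ-9) − h(PZ-14) = 204.57 − 212.21 = -7.64 m.

Δh ≈ -7.64 m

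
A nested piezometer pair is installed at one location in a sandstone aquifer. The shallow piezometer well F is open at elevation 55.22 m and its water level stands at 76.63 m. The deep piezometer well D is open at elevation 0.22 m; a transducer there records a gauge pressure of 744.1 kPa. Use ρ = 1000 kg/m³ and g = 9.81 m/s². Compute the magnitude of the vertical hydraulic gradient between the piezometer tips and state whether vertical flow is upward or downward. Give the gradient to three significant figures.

|i_v| ≈ 0.0102; vertical flow is downward

Total head at well F: h = 76.63 m (water level in the standpipe).
Pressure head at well D: ψ = P/(ρg) = 744.1×1000 / (1000 × 9.81) = 75.85 m.
Total head at well D: h = z + ψ = 0.22 + 75.85 = 76.07 m.
Δh = h(well F) − h(well D) = 76.63 − 76.07 = 0.56 m.
Vertical separation Δz = 55.22 − 0.22 = 55.00 m.
|i_v| = |Δh| / Δz = 0.56 / 55.00 = 0.0102.
Head is higher in the shallow piezometer, so vertical flow is downward (recharge condition).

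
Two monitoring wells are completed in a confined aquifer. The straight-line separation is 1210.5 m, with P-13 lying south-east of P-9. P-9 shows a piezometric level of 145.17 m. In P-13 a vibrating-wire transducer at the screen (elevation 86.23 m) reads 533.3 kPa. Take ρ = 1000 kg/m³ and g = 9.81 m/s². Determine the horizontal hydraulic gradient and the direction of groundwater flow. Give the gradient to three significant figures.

Total head at P-9: h = 145.17 m (water level in the piezometer is the total head).
Pressure head at P-13: ψ = P/(ρg) = 533.3×1000 / (1000 × 9.81) = 54.36 m.
Total head at P-13: h = z + ψ = 86.23 + 54.36 = 140.59 m.
Head difference: h(P-9) − h(P-13) = 145.17 − 140.59 = 4.58 m.
Hydraulic gradient: i = |Δh| / L = 4.58 / 1210.5 = 0.00378.
Flow is from higher to lower head: from P-9 toward P-13, i.e. toward the south-east.

i ≈ 0.00378; groundwater flows toward the south-east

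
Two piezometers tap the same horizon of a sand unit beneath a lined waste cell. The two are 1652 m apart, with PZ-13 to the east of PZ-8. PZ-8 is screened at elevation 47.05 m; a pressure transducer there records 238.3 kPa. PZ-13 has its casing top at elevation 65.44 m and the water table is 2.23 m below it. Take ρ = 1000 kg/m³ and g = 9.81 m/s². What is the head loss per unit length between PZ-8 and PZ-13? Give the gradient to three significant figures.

i ≈ 0.00492 m/m

Pressure head at PZ-8: ψ = P/(ρg) = 238.3×1000 / (1000 × 9.81) = 24.29 m.
Total head at PZ-8: h = z + ψ = 47.05 + 24.29 = 71.34 m.
Total head at PZ-13: h = 65.44 − 2.23 = 63.21 m.
Head difference: h(PZ-8) − h(PZ-13) = 71.34 − 63.21 = 8.13 m.
Hydraulic gradient: i = |Δh| / L = 8.13 / 1652 = 0.00492.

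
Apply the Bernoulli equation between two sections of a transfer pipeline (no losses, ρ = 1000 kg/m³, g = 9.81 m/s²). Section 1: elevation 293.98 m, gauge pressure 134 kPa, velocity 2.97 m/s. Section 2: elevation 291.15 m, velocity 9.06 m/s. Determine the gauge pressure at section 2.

Pressure head at 1: ψ₁ = P₁/(ρg) = 134×1000 / (1000 × 9.81) = 13.66 m.
Velocity heads: v₁²/2g = 2.97²/19.62 = 0.450 m; v₂²/2g = 9.06²/19.62 = 4.184 m.
Total head H = z₁ + ψ₁ + v₁²/2g = 293.98 + 13.66 + 0.450 = 308.09 m.
ψ₂ = H − z₂ − v₂²/2g = 308.09 − 291.15 − 4.184 = 12.76 m.
P₂ = ρgψ₂ = 1000 × 9.81 × 12.76 ≈ 125 kPa.

P₂ ≈ 125 kPa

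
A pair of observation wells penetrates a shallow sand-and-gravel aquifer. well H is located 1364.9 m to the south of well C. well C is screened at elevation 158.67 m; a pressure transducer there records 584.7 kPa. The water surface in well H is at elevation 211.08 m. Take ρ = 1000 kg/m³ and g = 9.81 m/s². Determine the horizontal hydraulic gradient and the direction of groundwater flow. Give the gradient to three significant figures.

i ≈ 0.00527; groundwater flows toward the south

Pressure head at well C: ψ = P/(ρg) = 584.7×1000 / (1000 × 9.81) = 59.60 m.
Total head at well C: h = z + ψ = 158.67 + 59.60 = 218.27 m.
Total head at well H: h = 211.08 m (water level in the piezometer is the total head).
Head difference: h(well C) − h(well H) = 218.27 − 211.08 = 7.19 m.
Hydraulic gradient: i = |Δh| / L = 7.19 / 1364.9 = 0.00527.
Flow is from higher to lower head: from well C toward well H, i.e. toward the south.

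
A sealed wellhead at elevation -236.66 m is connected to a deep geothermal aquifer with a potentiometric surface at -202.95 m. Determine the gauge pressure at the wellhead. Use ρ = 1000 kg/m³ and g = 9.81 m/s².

P ≈ 331 kPa

Head above the cap: Δh = -202.95 − (-236.66) = 33.71 m.
P = ρgΔh = 1000 × 9.81 × 33.71 = 330695 Pa ≈ 331 kPa.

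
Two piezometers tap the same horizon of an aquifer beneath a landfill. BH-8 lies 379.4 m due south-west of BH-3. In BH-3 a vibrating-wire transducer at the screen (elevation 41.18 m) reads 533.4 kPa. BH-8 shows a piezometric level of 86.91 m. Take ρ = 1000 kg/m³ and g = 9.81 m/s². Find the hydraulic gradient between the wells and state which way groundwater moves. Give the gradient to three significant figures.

Pressure head at BH-3: ψ = P/(ρg) = 533.4×1000 / (1000 × 9.81) = 54.37 m.
Total head at BH-3: h = z + ψ = 41.18 + 54.37 = 95.55 m.
Total head at BH-8: h = 86.91 m (water level in the piezometer is the total head).
Head difference: h(BH-3) − h(BH-8) = 95.55 − 86.91 = 8.64 m.
Hydraulic gradient: i = |Δh| / L = 8.64 / 379.4 = 0.0228.
Flow is from higher to lower head: from BH-3 toward BH-8, i.e. toward the south-west.

i ≈ 0.0228; groundwater flows toward the south-west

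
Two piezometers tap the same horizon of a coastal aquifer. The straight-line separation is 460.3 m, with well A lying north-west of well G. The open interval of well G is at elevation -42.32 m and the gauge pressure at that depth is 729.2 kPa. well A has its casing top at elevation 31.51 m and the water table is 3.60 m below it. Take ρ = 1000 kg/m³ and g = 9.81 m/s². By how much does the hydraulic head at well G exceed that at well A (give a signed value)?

Pressure head at well G: ψ = P/(ρg) = 729.2×1000 / (1000 × 9.81) = 74.33 m.
Total head at well G: h = z + ψ = -42.32 + 74.33 = 32.01 m.
Total head at well A: h = 31.51 − 3.60 = 27.91 m.
Head difference: h(well G) − h(well A) = 32.01 − 27.91 = 4.10 m.

Δh ≈ 4.10 m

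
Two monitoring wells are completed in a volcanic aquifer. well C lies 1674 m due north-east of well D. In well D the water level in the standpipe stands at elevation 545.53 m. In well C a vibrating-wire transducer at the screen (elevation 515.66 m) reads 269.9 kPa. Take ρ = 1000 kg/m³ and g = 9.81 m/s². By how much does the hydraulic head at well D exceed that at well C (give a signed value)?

Total head at well D: h = 545.53 m (water level in the piezometer is the total head).
Pressure head at well C: ψ = P/(ρg) = 269.9×1000 / (1000 × 9.81) = 27.51 m.
Total head at well C: h = z + ψ = 515.66 + 27.51 = 543.17 m.
Head difference: h(well D) − h(well C) = 545.53 − 543.17 = 2.36 m.

Δh ≈ 2.36 m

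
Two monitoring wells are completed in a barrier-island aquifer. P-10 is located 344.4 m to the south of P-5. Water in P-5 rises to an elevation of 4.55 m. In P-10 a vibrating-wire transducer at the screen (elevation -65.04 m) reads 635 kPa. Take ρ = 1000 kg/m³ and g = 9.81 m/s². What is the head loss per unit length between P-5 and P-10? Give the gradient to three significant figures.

Total head at P-5: h = 4.55 m (water level in the piezometer is the total head).
Pressure head at P-10: ψ = P/(ρg) = 635×1000 / (1000 × 9.81) = 64.73 m.
Total head at P-10: h = z + ψ = -65.04 + 64.73 = -0.31 m.
Head difference: h(P-5) − h(P-10) = 4.55 − (-0.31) = 4.86 m.
Hydraulic gradient: i = |Δh| / L = 4.86 / 344.4 = 0.0141.

i ≈ 0.0141 m/m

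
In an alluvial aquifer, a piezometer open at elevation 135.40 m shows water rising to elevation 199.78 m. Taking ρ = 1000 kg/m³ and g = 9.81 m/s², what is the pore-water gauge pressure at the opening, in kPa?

Pressure head ψ = h − z = 199.78 − 135.40 = 64.38 m.
P = ρgψ = 1000 × 9.81 × 64.38 = 631568 Pa ≈ 632 kPa.

P ≈ 632 kPa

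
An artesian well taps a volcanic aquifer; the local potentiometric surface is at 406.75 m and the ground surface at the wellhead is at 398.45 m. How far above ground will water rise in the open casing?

Water rises to the potentiometric surface, so the rise above ground = 406.75 − 398.45 = 8.30 m.

≈ 8.30 m above ground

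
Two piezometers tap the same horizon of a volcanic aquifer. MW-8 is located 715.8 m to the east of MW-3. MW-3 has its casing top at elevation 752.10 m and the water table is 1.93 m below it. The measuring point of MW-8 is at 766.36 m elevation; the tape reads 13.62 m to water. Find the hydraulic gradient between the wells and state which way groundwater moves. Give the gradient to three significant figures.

i ≈ 0.00359; groundwater flows toward the west

Total head at MW-3: h = 752.10 − 1.93 = 750.17 m.
Total head at MW-8: h = 766.36 − 13.62 = 752.74 m.
Head difference: h(MW-3) − h(MW-8) = 750.17 − 752.74 = -2.57 m.
Hydraulic gradient: i = |Δh| / L = 2.57 / 715.8 = 0.00359.
Flow is from higher to lower head: from MW-8 toward MW-3, i.e. toward the west.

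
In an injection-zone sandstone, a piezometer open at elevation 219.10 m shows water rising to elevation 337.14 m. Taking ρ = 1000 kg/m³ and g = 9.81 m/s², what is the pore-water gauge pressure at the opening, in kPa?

P ≈ 1160 kPa

Pressure head ψ = h − z = 337.14 − 219.10 = 118.04 m.
P = ρgψ = 1000 × 9.81 × 118.04 = 1157972 Pa ≈ 1160 kPa.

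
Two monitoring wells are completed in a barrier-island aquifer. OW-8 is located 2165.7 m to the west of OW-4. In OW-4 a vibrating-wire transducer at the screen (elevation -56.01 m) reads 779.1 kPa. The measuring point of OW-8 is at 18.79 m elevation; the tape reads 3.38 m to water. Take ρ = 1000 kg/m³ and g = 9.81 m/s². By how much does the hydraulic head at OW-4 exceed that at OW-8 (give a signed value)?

Δh ≈ 8.00 m

Pressure head at OW-4: ψ = P/(ρg) = 779.1×1000 / (1000 × 9.81) = 79.42 m.
Total head at OW-4: h = z + ψ = -56.01 + 79.42 = 23.41 m.
Total head at OW-8: h = 18.79 − 3.38 = 15.41 m.
Head difference: h(OW-4) − h(OW-8) = 23.41 − 15.41 = 8.00 m.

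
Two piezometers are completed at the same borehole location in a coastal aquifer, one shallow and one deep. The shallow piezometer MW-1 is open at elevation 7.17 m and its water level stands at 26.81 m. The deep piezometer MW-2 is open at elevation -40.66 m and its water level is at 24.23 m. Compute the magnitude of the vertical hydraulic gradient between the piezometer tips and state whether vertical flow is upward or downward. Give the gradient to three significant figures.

Total head at MW-1: h = 26.81 m (water level in the standpipe).
Total head at MW-2: h = 24.23 m.
Δh = h(MW-1) − h(MW-2) = 26.81 − 24.23 = 2.58 m.
Vertical separation Δz = 7.17 − (-40.66) = 47.83 m.
|i_v| = |Δh| / Δz = 2.58 / 47.83 = 0.0539.
Head is higher in the shallow piezometer, so vertical flow is downward (recharge condition).

|i_v| ≈ 0.0539; vertical flow is downward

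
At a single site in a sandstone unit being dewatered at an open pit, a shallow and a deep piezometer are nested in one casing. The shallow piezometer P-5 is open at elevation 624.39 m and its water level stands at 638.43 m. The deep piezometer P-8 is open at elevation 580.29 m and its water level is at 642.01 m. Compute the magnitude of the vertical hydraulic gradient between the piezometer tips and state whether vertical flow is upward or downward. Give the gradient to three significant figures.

|i_v| ≈ 0.0812; vertical flow is upward

Total head at P-5: h = 638.43 m (water level in the standpipe).
Total head at P-8: h = 642.01 m.
Δh = h(P-5) − h(P-8) = 638.43 − 642.01 = -3.58 m.
Vertical separation Δz = 624.39 − 580.29 = 44.10 m.
|i_v| = |Δh| / Δz = 3.58 / 44.10 = 0.0812.
Head is higher in the deep piezometer, so vertical flow is upward (discharge condition).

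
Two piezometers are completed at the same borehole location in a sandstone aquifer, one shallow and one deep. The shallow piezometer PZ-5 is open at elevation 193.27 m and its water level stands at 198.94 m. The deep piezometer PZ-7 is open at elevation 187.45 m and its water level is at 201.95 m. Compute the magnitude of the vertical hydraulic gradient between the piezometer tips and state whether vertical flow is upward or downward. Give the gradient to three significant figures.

|i_v| ≈ 0.517; vertical flow is upward

Total head at PZ-5: h = 198.94 m (water level in the standpipe).
Total head at PZ-7: h = 201.95 m.
Δh = h(PZ-5) − h(PZ-7) = 198.94 − 201.95 = -3.01 m.
Vertical separation Δz = 193.27 − 187.45 = 5.82 m.
|i_v| = |Δh| / Δz = 3.01 / 5.82 = 0.517.
Head is higher in the deep piezometer, so vertical flow is upward (discharge condition).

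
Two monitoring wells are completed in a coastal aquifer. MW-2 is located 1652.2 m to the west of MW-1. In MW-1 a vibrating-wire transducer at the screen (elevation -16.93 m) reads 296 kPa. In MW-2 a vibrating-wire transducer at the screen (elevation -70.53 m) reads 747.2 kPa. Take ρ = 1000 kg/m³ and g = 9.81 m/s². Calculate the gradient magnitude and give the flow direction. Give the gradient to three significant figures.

i ≈ 0.00460; groundwater flows toward the west

Pressure head at MW-1: ψ = P/(ρg) = 296×1000 / (1000 × 9.81) = 30.17 m.
Total head at MW-1: h = z + ψ = -16.93 + 30.17 = 13.24 m.
Pressure head at MW-2: ψ = P/(ρg) = 747.2×1000 / (1000 × 9.81) = 76.17 m.
Total head at MW-2: h = z + ψ = -70.53 + 76.17 = 5.64 m.
Head difference: h(MW-1) − h(MW-2) = 13.24 − 5.64 = 7.60 m.
Hydraulic gradient: i = |Δh| / L = 7.60 / 1652.2 = 0.00460.
Flow is from higher to lower head: from MW-1 toward MW-2, i.e. toward the west.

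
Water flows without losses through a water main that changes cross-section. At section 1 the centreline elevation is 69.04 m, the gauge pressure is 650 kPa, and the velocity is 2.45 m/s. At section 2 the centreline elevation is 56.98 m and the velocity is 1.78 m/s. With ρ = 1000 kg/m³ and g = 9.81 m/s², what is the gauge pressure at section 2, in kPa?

Pressure head at 1: ψ₁ = P₁/(ρg) = 650×1000 / (1000 × 9.81) = 66.26 m.
Velocity heads: v₁²/2g = 2.45²/19.62 = 0.306 m; v₂²/2g = 1.78²/19.62 = 0.161 m.
Total head H = z₁ + ψ₁ + v₁²/2g = 69.04 + 66.26 + 0.306 = 135.61 m.
ψ₂ = H − z₂ − v₂²/2g = 135.61 − 56.98 − 0.161 = 78.47 m.
P₂ = ρgψ₂ = 1000 × 9.81 × 78.47 ≈ 770 kPa.

P₂ ≈ 770 kPa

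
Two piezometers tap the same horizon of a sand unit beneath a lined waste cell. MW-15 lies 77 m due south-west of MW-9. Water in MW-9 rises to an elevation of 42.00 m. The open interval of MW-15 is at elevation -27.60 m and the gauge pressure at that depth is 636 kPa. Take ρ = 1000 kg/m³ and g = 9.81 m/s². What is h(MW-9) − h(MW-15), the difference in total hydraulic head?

Total head at MW-9: h = 42.00 m (water level in the piezometer is the total head).
Pressure head at MW-15: ψ = P/(ρg) = 636×1000 / (1000 × 9.81) = 64.83 m.
Total head at MW-15: h = z + ψ = -27.60 + 64.83 = 37.23 m.
Head difference: h(MW-9) − h(MW-15) = 42.00 − 37.23 = 4.77 m.

Δh ≈ 4.77 m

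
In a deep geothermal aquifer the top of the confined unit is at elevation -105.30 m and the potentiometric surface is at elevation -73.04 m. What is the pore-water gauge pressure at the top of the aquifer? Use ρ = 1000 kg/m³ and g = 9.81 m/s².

P ≈ 316 kPa

Pressure head at the aquifer top: ψ = h − z = -73.04 − (-105.30) = 32.26 m.
P = ρgψ = 1000 × 9.81 × 32.26 = 316471 Pa ≈ 316 kPa.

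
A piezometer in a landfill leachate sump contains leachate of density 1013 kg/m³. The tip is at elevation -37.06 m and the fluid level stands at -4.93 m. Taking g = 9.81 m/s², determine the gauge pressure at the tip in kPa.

Pressure head ψ = h − z = -4.93 − (-37.06) = 32.13 m.
P = ρgψ = 1013 × 9.81 × 32.13 = 319293 Pa ≈ 319 kPa.

P ≈ 319 kPa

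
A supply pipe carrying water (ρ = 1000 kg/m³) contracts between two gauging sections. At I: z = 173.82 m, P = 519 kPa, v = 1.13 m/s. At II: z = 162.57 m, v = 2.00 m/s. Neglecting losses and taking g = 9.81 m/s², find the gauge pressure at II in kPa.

P₂ ≈ 628 kPa

Pressure head at I: ψ₁ = P₁/(ρg) = 519×1000 / (1000 × 9.81) = 52.91 m.
Velocity heads: v₁²/2g = 1.13²/19.62 = 0.065 m; v₂²/2g = 2.00²/19.62 = 0.204 m.
Total head H = z₁ + ψ₁ + v₁²/2g = 173.82 + 52.91 + 0.065 = 226.79 m.
ψ₂ = H − z₂ − v₂²/2g = 226.79 − 162.57 − 0.204 = 64.02 m.
P₂ = ρgψ₂ = 1000 × 9.81 × 64.02 ≈ 628 kPa.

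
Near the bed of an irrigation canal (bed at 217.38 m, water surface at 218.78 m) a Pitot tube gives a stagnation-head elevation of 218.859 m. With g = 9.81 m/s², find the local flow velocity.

Near the bed, under hydrostatic conditions, the piezometric head (z + ψ) equals the free-surface elevation, 218.78 m.
Velocity head = total − piezometric = 218.859 − 218.78 = 0.079 m.
v = √(2g·h_v) = √(2 × 9.81 × 0.079) = 1.24 m/s.

v ≈ 1.24 m/s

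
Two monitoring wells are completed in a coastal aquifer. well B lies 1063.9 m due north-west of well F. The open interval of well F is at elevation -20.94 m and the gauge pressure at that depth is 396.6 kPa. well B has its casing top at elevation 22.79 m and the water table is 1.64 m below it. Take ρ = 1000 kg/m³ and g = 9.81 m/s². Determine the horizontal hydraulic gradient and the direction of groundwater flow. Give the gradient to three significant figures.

i ≈ 0.00156; groundwater flows toward the south-east

Pressure head at well F: ψ = P/(ρg) = 396.6×1000 / (1000 × 9.81) = 40.43 m.
Total head at well F: h = z + ψ = -20.94 + 40.43 = 19.49 m.
Total head at well B: h = 22.79 − 1.64 = 21.15 m.
Head difference: h(well F) − h(well B) = 19.49 − 21.15 = -1.66 m.
Hydraulic gradient: i = |Δh| / L = 1.66 / 1063.9 = 0.00156.
Flow is from higher to lower head: from well B toward well F, i.e. toward the south-east.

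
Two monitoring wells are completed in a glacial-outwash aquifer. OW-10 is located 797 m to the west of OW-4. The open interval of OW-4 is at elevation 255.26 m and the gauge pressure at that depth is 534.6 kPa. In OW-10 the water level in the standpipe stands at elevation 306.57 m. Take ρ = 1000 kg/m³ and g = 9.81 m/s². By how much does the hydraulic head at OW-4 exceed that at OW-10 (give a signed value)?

Pressure head at OW-4: ψ = P/(ρg) = 534.6×1000 / (1000 × 9.81) = 54.50 m.
Total head at OW-4: h = z + ψ = 255.26 + 54.50 = 309.76 m.
Total head at OW-10: h = 306.57 m (water level in the piezometer is the total head).
Head difference: h(OW-4) − h(OW-10) = 309.76 − 306.57 = 3.19 m.

Δh ≈ 3.19 m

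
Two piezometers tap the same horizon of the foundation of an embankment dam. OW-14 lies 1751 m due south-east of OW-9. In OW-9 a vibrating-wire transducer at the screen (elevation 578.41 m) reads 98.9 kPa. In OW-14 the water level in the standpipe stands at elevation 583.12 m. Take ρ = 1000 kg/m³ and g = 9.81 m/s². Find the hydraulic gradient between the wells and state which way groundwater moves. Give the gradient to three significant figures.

i ≈ 0.00307; groundwater flows toward the south-east

Pressure head at OW-9: ψ = P/(ρg) = 98.9×1000 / (1000 × 9.81) = 10.08 m.
Total head at OW-9: h = z + ψ = 578.41 + 10.08 = 588.49 m.
Total head at OW-14: h = 583.12 m (water level in the piezometer is the total head).
Head difference: h(OW-9) − h(OW-14) = 588.49 − 583.12 = 5.37 m.
Hydraulic gradient: i = |Δh| / L = 5.37 / 1751 = 0.00307.
Flow is from higher to lower head: from OW-9 toward OW-14, i.e. toward the south-east.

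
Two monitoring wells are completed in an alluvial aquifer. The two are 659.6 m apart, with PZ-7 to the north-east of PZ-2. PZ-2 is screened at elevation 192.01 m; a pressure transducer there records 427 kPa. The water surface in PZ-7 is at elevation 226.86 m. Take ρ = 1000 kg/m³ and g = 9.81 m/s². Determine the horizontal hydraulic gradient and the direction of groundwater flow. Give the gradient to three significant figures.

i ≈ 0.0132; groundwater flows toward the north-east

Pressure head at PZ-2: ψ = P/(ρg) = 427×1000 / (1000 × 9.81) = 43.53 m.
Total head at PZ-2: h = z + ψ = 192.01 + 43.53 = 235.54 m.
Total head at PZ-7: h = 226.86 m (water level in the piezometer is the total head).
Head difference: h(PZ-2) − h(PZ-7) = 235.54 − 226.86 = 8.68 m.
Hydraulic gradient: i = |Δh| / L = 8.68 / 659.6 = 0.0132.
Flow is from higher to lower head: from PZ-2 toward PZ-7, i.e. toward the north-east.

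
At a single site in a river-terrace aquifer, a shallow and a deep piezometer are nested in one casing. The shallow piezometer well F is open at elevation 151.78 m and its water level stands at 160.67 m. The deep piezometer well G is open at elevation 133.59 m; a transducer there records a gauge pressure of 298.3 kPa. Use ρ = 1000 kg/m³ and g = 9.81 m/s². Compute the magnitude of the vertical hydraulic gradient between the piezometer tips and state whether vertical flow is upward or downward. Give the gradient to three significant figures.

|i_v| ≈ 0.183; vertical flow is upward

Total head at well F: h = 160.67 m (water level in the standpipe).
Pressure head at well G: ψ = P/(ρg) = 298.3×1000 / (1000 × 9.81) = 30.41 m.
Total head at well G: h = z + ψ = 133.59 + 30.41 = 164.00 m.
Δh = h(well F) − h(well G) = 160.67 − 164.00 = -3.33 m.
Vertical separation Δz = 151.78 − 133.59 = 18.19 m.
|i_v| = |Δh| / Δz = 3.33 / 18.19 = 0.183.
Head is higher in the deep piezometer, so vertical flow is upward (discharge condition).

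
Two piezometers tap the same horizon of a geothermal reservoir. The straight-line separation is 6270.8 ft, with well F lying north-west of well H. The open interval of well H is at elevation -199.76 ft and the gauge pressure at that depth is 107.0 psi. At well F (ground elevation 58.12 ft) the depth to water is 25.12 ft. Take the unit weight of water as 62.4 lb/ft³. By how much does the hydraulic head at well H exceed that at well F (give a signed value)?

Δh ≈ 14.16 ft

Pressure head at well H: ψ = 144·P/γ = 144 × 107.0 / 62.4 = 246.92 ft.
Total head at well H: h = z + ψ = -199.76 + 246.92 = 47.16 ft.
Total head at well F: h = 58.12 − 25.12 = 33.00 ft.
Head difference: h(well H) − h(well F) = 47.16 − 33.00 = 14.16 ft.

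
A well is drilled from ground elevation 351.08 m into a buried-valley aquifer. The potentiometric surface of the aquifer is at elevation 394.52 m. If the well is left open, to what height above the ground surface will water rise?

≈ 43.44 m above ground

Water rises to the potentiometric surface, so the rise above ground = 394.52 − 351.08 = 43.44 m.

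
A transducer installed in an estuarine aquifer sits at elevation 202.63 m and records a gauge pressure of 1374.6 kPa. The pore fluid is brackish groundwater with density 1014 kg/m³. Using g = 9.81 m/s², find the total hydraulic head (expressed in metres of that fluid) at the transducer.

ψ = P/(ρg) = 1374.6×1000 / (1014 × 9.81) = 138.19 m.
h = z + ψ = 202.63 + 138.19 = 340.82 m.

h ≈ 340.82 m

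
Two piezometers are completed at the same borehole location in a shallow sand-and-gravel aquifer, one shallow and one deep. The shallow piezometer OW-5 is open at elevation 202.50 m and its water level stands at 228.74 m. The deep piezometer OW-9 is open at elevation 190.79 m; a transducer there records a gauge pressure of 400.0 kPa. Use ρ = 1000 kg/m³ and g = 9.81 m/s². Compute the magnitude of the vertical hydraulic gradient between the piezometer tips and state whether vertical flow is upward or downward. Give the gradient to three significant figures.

|i_v| ≈ 0.241; vertical flow is upward

Total head at OW-5: h = 228.74 m (water level in the standpipe).
Pressure head at OW-9: ψ = P/(ρg) = 400.0×1000 / (1000 × 9.81) = 40.77 m.
Total head at OW-9: h = z + ψ = 190.79 + 40.77 = 231.56 m.
Δh = h(OW-5) − h(OW-9) = 228.74 − 231.56 = -2.82 m.
Vertical separation Δz = 202.50 − 190.79 = 11.71 m.
|i_v| = |Δh| / Δz = 2.82 / 11.71 = 0.241.
Head is higher in the deep piezometer, so vertical flow is upward (discharge condition).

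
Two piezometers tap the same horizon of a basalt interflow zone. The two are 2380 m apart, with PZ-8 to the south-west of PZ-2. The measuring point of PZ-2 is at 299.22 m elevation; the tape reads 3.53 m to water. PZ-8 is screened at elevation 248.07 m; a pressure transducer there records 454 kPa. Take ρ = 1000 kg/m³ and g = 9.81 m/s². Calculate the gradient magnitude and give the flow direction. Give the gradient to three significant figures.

i ≈ 0.000563; groundwater flows toward the south-west

Total head at PZ-2: h = 299.22 − 3.53 = 295.69 m.
Pressure head at PZ-8: ψ = P/(ρg) = 454×1000 / (1000 × 9.81) = 46.28 m.
Total head at PZ-8: h = z + ψ = 248.07 + 46.28 = 294.35 m.
Head difference: h(PZ-2) − h(PZ-8) = 295.69 − 294.35 = 1.34 m.
Hydraulic gradient: i = |Δh| / L = 1.34 / 2380 = 0.000563.
Flow is from higher to lower head: from PZ-2 toward PZ-8, i.e. toward the south-west.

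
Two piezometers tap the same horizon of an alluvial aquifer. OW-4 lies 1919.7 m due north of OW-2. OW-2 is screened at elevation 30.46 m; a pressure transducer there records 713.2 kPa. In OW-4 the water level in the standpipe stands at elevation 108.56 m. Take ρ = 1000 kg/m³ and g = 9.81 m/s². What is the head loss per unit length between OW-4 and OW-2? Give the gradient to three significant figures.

i ≈ 0.00281 m/m

Pressure head at OW-2: ψ = P/(ρg) = 713.2×1000 / (1000 × 9.81) = 72.70 m.
Total head at OW-2: h = z + ψ = 30.46 + 72.70 = 103.16 m.
Total head at OW-4: h = 108.56 m (water level in the piezometer is the total head).
Head difference: h(OW-2) − h(OW-4) = 103.16 − 108.56 = -5.40 m.
Hydraulic gradient: i = |Δh| / L = 5.40 / 1919.7 = 0.00281.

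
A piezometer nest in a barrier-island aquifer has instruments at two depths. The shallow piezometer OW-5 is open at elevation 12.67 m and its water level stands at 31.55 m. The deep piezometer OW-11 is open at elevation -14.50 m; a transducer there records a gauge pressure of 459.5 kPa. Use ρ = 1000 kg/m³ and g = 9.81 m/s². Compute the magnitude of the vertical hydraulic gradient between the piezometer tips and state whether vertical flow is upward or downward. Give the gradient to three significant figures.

Total head at OW-5: h = 31.55 m (water level in the standpipe).
Pressure head at OW-11: ψ = P/(ρg) = 459.5×1000 / (1000 × 9.81) = 46.84 m.
Total head at OW-11: h = z + ψ = -14.50 + 46.84 = 32.34 m.
Δh = h(OW-5) − h(OW-11) = 31.55 − 32.34 = -0.79 m.
Vertical separation Δz = 12.67 − (-14.50) = 27.17 m.
|i_v| = |Δh| / Δz = 0.79 / 27.17 = 0.0291.
Head is higher in the deep piezometer, so vertical flow is upward (discharge condition).

|i_v| ≈ 0.0291; vertical flow is upward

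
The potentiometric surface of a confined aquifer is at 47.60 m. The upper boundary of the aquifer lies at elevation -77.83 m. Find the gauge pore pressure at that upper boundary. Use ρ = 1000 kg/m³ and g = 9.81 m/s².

P ≈ 1230 kPa

Pressure head at the aquifer top: ψ = h − z = 47.60 − (-77.83) = 125.43 m.
P = ρgψ = 1000 × 9.81 × 125.43 = 1230468 Pa ≈ 1230 kPa.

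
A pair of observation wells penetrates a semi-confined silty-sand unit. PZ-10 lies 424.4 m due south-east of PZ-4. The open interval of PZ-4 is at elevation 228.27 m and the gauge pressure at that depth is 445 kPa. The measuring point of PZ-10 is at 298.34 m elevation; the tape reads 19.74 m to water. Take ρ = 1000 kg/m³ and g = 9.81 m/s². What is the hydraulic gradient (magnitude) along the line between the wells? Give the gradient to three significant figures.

Pressure head at PZ-4: ψ = P/(ρg) = 445×1000 / (1000 × 9.81) = 45.36 m.
Total head at PZ-4: h = z + ψ = 228.27 + 45.36 = 273.63 m.
Total head at PZ-10: h = 298.34 − 19.74 = 278.60 m.
Head difference: h(PZ-4) − h(PZ-10) = 273.63 − 278.60 = -4.97 m.
Hydraulic gradient: i = |Δh| / L = 4.97 / 424.4 = 0.0117.

i ≈ 0.0117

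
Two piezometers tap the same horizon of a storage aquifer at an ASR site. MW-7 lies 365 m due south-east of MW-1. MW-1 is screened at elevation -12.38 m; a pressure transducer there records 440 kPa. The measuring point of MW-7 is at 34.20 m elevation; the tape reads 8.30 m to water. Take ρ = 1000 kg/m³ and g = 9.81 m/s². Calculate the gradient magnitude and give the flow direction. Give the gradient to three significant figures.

Pressure head at MW-1: ψ = P/(ρg) = 440×1000 / (1000 × 9.81) = 44.85 m.
Total head at MW-1: h = z + ψ = -12.38 + 44.85 = 32.47 m.
Total head at MW-7: h = 34.20 − 8.30 = 25.90 m.
Head difference: h(MW-1) − h(MW-7) = 32.47 − 25.90 = 6.57 m.
Hydraulic gradient: i = |Δh| / L = 6.57 / 365 = 0.0180.
Flow is from higher to lower head: from MW-1 toward MW-7, i.e. toward the south-east.

i ≈ 0.0180; groundwater flows toward the south-east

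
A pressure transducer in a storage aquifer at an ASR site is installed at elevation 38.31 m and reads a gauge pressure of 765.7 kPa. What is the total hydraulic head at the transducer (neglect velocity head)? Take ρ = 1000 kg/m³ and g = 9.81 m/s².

h ≈ 116.36 m

ψ = P/(ρg) = 765.7×1000 / (1000 × 9.81) = 78.05 m.
h = z + ψ = 38.31 + 78.05 = 116.36 m.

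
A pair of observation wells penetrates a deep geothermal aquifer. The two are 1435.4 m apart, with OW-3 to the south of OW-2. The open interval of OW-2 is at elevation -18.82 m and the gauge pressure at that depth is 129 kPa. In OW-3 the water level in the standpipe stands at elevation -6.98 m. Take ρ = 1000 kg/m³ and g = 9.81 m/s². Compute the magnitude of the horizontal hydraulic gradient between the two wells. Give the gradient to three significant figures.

Pressure head at OW-2: ψ = P/(ρg) = 129×1000 / (1000 × 9.81) = 13.15 m.
Total head at OW-2: h = z + ψ = -18.82 + 13.15 = -5.67 m.
Total head at OW-3: h = -6.98 m (water level in the piezometer is the total head).
Head difference: h(OW-2) − h(OW-3) = -5.67 − (-6.98) = 1.31 m.
Hydraulic gradient: i = |Δh| / L = 1.31 / 1435.4 = 0.000913.

i ≈ 0.000913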